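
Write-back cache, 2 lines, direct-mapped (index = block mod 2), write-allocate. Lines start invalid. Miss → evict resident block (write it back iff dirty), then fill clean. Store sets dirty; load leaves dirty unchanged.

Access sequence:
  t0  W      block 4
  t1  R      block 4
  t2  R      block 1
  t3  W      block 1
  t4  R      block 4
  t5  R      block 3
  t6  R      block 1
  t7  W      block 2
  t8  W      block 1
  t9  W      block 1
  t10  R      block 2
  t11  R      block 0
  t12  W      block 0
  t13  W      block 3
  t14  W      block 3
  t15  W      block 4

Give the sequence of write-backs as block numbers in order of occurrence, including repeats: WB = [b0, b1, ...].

  0 | W B4 → L0 miss [D]
  1 | R B4 → L0 hit [D]
  2 | R B1 → L1 miss [-]
  3 | W B1 → L1 hit [D]
  4 | R B4 → L0 hit [D]
  5 | R B3 → L1 miss wb→B1 [-]
  6 | R B1 → L1 miss [-]
  7 | W B2 → L0 miss wb→B4 [D]
  8 | W B1 → L1 hit [D]
  9 | W B1 → L1 hit [D]
  10 | R B2 → L0 hit [D]
  11 | R B0 → L0 miss wb→B2 [-]
  12 | W B0 → L0 hit [D]
  13 | W B3 → L1 miss wb→B1 [D]
  14 | W B3 → L1 hit [D]
  15 | W B4 → L0 miss wb→B0 [D]

WB = [1, 4, 2, 1, 0]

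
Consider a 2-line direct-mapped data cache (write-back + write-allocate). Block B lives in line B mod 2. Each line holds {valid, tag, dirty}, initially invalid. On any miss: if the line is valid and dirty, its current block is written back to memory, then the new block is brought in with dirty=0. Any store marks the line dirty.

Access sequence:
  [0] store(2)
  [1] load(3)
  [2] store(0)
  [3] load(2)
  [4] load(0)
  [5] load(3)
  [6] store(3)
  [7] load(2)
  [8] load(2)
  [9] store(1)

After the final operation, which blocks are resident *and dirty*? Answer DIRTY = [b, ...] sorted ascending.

DIRTY = [1]

0: W B2 -> L0 miss  d=D]
1: R B3 -> L1 miss  d=-]
2: W B0 -> L0 miss wb->B2  d=D]
3: R B2 -> L0 miss wb->B0  d=-]
4: R B0 -> L0 miss  d=-]
5: R B3 -> L1 hit  d=-]
6: W B3 -> L1 hit  d=D]
7: R B2 -> L0 miss  d=-]
8: R B2 -> L0 hit  d=-]
9: W B1 -> L1 miss wb->B3  d=D]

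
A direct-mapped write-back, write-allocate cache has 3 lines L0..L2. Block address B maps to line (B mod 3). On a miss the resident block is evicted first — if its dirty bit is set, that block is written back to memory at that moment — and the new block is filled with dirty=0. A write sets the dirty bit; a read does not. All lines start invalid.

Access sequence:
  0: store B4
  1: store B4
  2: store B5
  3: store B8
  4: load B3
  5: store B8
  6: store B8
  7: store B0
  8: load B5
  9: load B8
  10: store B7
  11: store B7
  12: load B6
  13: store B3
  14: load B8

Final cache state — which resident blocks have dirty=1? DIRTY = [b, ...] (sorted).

DIRTY = [3, 7]

0: W B4 → L1 miss [D]
1: W B4 → L1 hit [D]
2: W B5 → L2 miss [D]
3: W B8 → L2 miss wb→B5 [D]
4: R B3 → L0 miss [-]
5: W B8 → L2 hit [D]
6: W B8 → L2 hit [D]
7: W B0 → L0 miss [D]
8: R B5 → L2 miss wb→B8 [-]
9: R B8 → L2 miss [-]
10: W B7 → L1 miss wb→B4 [D]
11: W B7 → L1 hit [D]
12: R B6 → L0 miss wb→B0 [-]
13: W B3 → L0 miss [D]
14: R B8 → L2 hit [-]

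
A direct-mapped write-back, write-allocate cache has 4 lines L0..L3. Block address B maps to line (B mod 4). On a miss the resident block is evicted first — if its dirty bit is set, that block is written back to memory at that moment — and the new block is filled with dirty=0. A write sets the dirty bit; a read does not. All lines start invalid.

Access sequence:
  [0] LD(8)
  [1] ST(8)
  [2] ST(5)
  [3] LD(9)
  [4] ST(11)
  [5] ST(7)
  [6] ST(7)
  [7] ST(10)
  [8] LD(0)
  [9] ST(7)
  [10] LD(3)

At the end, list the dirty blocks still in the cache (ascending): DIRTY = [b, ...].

0: R B8 -> L0 miss  d=-]
1: W B8 -> L0 hit  d=D]
2: W B5 -> L1 miss  d=D]
3: R B9 -> L1 miss wb->B5  d=-]
4: W B11 -> L3 miss  d=D]
5: W B7 -> L3 miss wb->B11  d=D]
6: W B7 -> L3 hit  d=D]
7: W B10 -> L2 miss  d=D]
8: R B0 -> L0 miss wb->B8  d=-]
9: W B7 -> L3 hit  d=D]
10: R B3 -> L3 miss wb->B7  d=-]

DIRTY = [10]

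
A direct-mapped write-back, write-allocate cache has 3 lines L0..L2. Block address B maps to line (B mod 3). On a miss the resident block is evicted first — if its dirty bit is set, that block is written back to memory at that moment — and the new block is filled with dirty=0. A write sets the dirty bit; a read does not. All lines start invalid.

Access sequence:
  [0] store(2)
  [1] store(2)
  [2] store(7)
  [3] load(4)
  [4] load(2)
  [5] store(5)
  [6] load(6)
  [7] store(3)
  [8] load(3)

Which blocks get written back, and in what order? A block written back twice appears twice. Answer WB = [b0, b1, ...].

  0 | W B2 → L2 miss [D]
  1 | W B2 → L2 hit [D]
  2 | W B7 → L1 miss [D]
  3 | R B4 → L1 miss wb→B7 [-]
  4 | R B2 → L2 hit [D]
  5 | W B5 → L2 miss wb→B2 [D]
  6 | R B6 → L0 miss [-]
  7 | W B3 → L0 miss [D]
  8 | R B3 → L0 hit [D]

WB = [7, 2]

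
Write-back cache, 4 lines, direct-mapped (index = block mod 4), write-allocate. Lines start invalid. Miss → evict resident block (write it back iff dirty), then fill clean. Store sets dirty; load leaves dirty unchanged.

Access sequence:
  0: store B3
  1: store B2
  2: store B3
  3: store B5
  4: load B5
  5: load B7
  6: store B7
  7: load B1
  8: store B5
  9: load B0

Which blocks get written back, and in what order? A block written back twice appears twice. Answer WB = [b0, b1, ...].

  0 | W B3 → L3 miss [D]
  1 | W B2 → L2 miss [D]
  2 | W B3 → L3 hit [D]
  3 | W B5 → L1 miss [D]
  4 | R B5 → L1 hit [D]
  5 | R B7 → L3 miss wb→B3 [-]
  6 | W B7 → L3 hit [D]
  7 | R B1 → L1 miss wb→B5 [-]
  8 | W B5 → L1 miss [D]
  9 | R B0 → L0 miss [-]

WB = [3, 5]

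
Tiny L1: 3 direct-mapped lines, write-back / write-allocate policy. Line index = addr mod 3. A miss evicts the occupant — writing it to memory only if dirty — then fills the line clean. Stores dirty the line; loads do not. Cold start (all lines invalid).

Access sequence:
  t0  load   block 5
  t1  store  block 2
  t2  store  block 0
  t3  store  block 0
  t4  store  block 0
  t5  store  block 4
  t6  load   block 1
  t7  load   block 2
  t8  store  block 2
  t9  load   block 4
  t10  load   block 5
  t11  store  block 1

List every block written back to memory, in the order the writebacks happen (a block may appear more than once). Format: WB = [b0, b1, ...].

WB = [4, 2]

0: R B5 → L2 miss [-]
1: W B2 → L2 miss [D]
2: W B0 → L0 miss [D]
3: W B0 → L0 hit [D]
4: W B0 → L0 hit [D]
5: W B4 → L1 miss [D]
6: R B1 → L1 miss wb→B4 [-]
7: R B2 → L2 hit [D]
8: W B2 → L2 hit [D]
9: R B4 → L1 miss [-]
10: R B5 → L2 miss wb→B2 [-]
11: W B1 → L1 miss [D]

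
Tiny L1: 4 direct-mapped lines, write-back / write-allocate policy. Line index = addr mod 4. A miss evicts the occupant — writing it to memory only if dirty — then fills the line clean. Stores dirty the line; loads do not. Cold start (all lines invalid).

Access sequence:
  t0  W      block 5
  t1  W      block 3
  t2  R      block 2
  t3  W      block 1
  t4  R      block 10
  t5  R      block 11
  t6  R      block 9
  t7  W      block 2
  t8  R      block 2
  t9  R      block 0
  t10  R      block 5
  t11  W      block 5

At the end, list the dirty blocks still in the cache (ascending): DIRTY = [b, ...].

DIRTY = [2, 5]

0: W B5 -> L1 miss  d=D]
1: W B3 -> L3 miss  d=D]
2: R B2 -> L2 miss  d=-]
3: W B1 -> L1 miss wb->B5  d=D]
4: R B10 -> L2 miss  d=-]
5: R B11 -> L3 miss wb->B3  d=-]
6: R B9 -> L1 miss wb->B1  d=-]
7: W B2 -> L2 miss  d=D]
8: R B2 -> L2 hit  d=D]
9: R B0 -> L0 miss  d=-]
10: R B5 -> L1 miss  d=-]
11: W B5 -> L1 hit  d=D]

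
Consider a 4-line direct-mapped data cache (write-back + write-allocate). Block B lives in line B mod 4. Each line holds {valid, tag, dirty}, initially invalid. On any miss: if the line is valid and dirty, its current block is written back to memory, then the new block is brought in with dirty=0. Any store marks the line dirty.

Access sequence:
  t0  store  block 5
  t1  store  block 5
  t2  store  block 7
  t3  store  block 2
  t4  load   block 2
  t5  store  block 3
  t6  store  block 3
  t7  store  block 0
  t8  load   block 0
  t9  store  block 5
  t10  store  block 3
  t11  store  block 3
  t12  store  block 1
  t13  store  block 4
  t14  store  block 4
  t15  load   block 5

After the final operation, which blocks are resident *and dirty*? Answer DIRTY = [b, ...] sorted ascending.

DIRTY = [2, 3, 4]

0: W B5 → L1 miss [D]
1: W B5 → L1 hit [D]
2: W B7 → L3 miss [D]
3: W B2 → L2 miss [D]
4: R B2 → L2 hit [D]
5: W B3 → L3 miss wb→B7 [D]
6: W B3 → L3 hit [D]
7: W B0 → L0 miss [D]
8: R B0 → L0 hit [D]
9: W B5 → L1 hit [D]
10: W B3 → L3 hit [D]
11: W B3 → L3 hit [D]
12: W B1 → L1 miss wb→B5 [D]
13: W B4 → L0 miss wb→B0 [D]
14: W B4 → L0 hit [D]
15: R B5 → L1 miss wb→B1 [-]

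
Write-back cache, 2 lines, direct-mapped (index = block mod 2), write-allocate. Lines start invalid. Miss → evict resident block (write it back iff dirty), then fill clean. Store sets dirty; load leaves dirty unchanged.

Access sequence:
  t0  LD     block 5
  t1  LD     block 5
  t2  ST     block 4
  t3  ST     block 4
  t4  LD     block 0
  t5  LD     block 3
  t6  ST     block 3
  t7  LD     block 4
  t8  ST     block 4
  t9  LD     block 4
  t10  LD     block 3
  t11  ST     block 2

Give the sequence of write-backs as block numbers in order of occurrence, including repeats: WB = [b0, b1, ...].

  0 | R B5 → L1 miss [-]
  1 | R B5 → L1 hit [-]
  2 | W B4 → L0 miss [D]
  3 | W B4 → L0 hit [D]
  4 | R B0 → L0 miss wb→B4 [-]
  5 | R B3 → L1 miss [-]
  6 | W B3 → L1 hit [D]
  7 | R B4 → L0 miss [-]
  8 | W B4 → L0 hit [D]
  9 | R B4 → L0 hit [D]
  10 | R B3 → L1 hit [D]
  11 | W B2 → L0 miss wb→B4 [D]

WB = [4, 4]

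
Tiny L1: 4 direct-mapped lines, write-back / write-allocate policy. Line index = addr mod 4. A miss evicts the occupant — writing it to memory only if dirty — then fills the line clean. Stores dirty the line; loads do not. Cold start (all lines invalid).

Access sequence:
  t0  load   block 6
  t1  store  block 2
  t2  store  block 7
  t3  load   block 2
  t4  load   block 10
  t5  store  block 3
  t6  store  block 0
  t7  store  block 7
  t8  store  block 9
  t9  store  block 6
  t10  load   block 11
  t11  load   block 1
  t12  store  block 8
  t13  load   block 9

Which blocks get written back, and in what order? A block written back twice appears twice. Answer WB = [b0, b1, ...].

0: R B6 -> L2 miss  d=-]
1: W B2 -> L2 miss  d=D]
2: W B7 -> L3 miss  d=D]
3: R B2 -> L2 hit  d=D]
4: R B10 -> L2 miss wb->B2  d=-]
5: W B3 -> L3 miss wb->B7  d=D]
6: W B0 -> L0 miss  d=D]
7: W B7 -> L3 miss wb->B3  d=D]
8: W B9 -> L1 miss  d=D]
9: W B6 -> L2 miss  d=D]
10: R B11 -> L3 miss wb->B7  d=-]
11: R B1 -> L1 miss wb->B9  d=-]
12: W B8 -> L0 miss wb->B0  d=D]
13: R B9 -> L1 miss  d=-]

WB = [2, 7, 3, 7, 9, 0]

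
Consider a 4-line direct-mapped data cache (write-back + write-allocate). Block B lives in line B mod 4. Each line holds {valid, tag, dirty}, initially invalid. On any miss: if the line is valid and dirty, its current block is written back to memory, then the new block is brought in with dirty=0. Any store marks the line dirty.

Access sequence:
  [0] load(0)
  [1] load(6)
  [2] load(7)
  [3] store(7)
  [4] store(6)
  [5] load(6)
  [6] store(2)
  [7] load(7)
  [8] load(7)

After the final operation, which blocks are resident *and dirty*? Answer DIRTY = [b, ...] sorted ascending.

DIRTY = [2, 7]

  0 | R B0 → L0 miss [-]
  1 | R B6 → L2 miss [-]
  2 | R B7 → L3 miss [-]
  3 | W B7 → L3 hit [D]
  4 | W B6 → L2 hit [D]
  5 | R B6 → L2 hit [D]
  6 | W B2 → L2 miss wb→B6 [D]
  7 | R B7 → L3 hit [D]
  8 | R B7 → L3 hit [D]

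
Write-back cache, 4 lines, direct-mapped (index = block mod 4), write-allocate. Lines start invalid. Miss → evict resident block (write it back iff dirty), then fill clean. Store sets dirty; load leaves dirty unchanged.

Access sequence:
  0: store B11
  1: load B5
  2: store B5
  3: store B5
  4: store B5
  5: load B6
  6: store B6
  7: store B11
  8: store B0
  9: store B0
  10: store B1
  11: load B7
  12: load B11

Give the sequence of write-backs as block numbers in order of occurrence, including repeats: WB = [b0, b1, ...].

WB = [5, 11]

  0 | W B11 → L3 miss [D]
  1 | R B5 → L1 miss [-]
  2 | W B5 → L1 hit [D]
  3 | W B5 → L1 hit [D]
  4 | W B5 → L1 hit [D]
  5 | R B6 → L2 miss [-]
  6 | W B6 → L2 hit [D]
  7 | W B11 → L3 hit [D]
  8 | W B0 → L0 miss [D]
  9 | W B0 → L0 hit [D]
  10 | W B1 → L1 miss wb→B5 [D]
  11 | R B7 → L3 miss wb→B11 [-]
  12 | R B11 → L3 miss [-]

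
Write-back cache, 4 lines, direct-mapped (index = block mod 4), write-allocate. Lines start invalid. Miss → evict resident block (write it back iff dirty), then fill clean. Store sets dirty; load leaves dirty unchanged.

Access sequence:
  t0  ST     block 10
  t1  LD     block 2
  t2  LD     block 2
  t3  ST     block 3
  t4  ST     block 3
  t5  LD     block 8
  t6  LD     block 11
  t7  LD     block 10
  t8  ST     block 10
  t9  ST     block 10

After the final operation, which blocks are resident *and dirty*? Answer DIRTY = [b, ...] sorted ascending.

0: W B10 → L2 miss [D]
1: R B2 → L2 miss wb→B10 [-]
2: R B2 → L2 hit [-]
3: W B3 → L3 miss [D]
4: W B3 → L3 hit [D]
5: R B8 → L0 miss [-]
6: R B11 → L3 miss wb→B3 [-]
7: R B10 → L2 miss [-]
8: W B10 → L2 hit [D]
9: W B10 → L2 hit [D]

DIRTY = [10]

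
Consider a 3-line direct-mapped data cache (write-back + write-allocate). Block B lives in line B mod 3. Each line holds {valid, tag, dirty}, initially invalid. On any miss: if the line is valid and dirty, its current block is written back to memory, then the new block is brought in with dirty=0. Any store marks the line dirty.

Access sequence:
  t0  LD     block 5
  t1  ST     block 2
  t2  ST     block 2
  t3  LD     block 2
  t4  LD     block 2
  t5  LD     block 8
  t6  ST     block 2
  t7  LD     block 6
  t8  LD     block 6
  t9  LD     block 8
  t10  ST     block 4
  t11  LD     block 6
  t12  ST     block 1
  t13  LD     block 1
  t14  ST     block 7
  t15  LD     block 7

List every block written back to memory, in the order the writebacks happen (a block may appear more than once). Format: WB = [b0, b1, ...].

  0 | R B5 → L2 miss [-]
  1 | W B2 → L2 miss [D]
  2 | W B2 → L2 hit [D]
  3 | R B2 → L2 hit [D]
  4 | R B2 → L2 hit [D]
  5 | R B8 → L2 miss wb→B2 [-]
  6 | W B2 → L2 miss [D]
  7 | R B6 → L0 miss [-]
  8 | R B6 → L0 hit [-]
  9 | R B8 → L2 miss wb→B2 [-]
  10 | W B4 → L1 miss [D]
  11 | R B6 → L0 hit [-]
  12 | W B1 → L1 miss wb→B4 [D]
  13 | R B1 → L1 hit [D]
  14 | W B7 → L1 miss wb→B1 [D]
  15 | R B7 → L1 hit [D]

WB = [2, 2, 4, 1]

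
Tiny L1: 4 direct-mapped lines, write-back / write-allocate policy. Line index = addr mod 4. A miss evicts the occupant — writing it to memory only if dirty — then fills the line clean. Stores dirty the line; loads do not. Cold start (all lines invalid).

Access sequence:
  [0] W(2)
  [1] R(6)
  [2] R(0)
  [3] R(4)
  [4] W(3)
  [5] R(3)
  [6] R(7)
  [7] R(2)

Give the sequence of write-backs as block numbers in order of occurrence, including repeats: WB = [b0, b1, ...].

WB = [2, 3]

0: W B2 → L2 miss [D]
1: R B6 → L2 miss wb→B2 [-]
2: R B0 → L0 miss [-]
3: R B4 → L0 miss [-]
4: W B3 → L3 miss [D]
5: R B3 → L3 hit [D]
6: R B7 → L3 miss wb→B3 [-]
7: R B2 → L2 miss [-]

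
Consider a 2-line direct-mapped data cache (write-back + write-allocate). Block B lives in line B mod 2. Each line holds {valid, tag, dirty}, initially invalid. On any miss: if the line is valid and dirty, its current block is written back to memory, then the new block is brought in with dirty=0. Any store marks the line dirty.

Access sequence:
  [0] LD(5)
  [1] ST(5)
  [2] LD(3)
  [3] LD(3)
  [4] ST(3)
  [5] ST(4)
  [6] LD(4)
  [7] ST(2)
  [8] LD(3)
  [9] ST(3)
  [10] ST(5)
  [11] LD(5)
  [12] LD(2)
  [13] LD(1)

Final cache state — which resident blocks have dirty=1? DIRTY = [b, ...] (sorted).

0: R B5 → L1 miss [-]
1: W B5 → L1 hit [D]
2: R B3 → L1 miss wb→B5 [-]
3: R B3 → L1 hit [-]
4: W B3 → L1 hit [D]
5: W B4 → L0 miss [D]
6: R B4 → L0 hit [D]
7: W B2 → L0 miss wb→B4 [D]
8: R B3 → L1 hit [D]
9: W B3 → L1 hit [D]
10: W B5 → L1 miss wb→B3 [D]
11: R B5 → L1 hit [D]
12: R B2 → L0 hit [D]
13: R B1 → L1 miss wb→B5 [-]

DIRTY = [2]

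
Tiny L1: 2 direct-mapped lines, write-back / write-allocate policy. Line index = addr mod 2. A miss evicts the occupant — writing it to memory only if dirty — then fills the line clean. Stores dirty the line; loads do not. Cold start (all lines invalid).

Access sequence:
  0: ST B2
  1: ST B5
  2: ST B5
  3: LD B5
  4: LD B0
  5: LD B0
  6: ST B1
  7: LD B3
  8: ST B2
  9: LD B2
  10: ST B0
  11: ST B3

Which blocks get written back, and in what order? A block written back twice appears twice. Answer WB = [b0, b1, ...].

WB = [2, 5, 1, 2]

  0 | W B2 → L0 miss [D]
  1 | W B5 → L1 miss [D]
  2 | W B5 → L1 hit [D]
  3 | R B5 → L1 hit [D]
  4 | R B0 → L0 miss wb→B2 [-]
  5 | R B0 → L0 hit [-]
  6 | W B1 → L1 miss wb→B5 [D]
  7 | R B3 → L1 miss wb→B1 [-]
  8 | W B2 → L0 miss [D]
  9 | R B2 → L0 hit [D]
  10 | W B0 → L0 miss wb→B2 [D]
  11 | W B3 → L1 hit [D]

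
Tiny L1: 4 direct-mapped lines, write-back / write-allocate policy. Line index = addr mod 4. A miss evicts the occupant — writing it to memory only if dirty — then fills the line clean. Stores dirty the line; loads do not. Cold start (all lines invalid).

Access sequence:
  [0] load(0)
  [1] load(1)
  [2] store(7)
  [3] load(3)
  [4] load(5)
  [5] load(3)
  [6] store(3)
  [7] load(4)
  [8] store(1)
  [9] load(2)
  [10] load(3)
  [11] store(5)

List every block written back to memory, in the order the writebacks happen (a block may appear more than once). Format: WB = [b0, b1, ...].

WB = [7, 1]

0: R B0 -> L0 miss  d=-]
1: R B1 -> L1 miss  d=-]
2: W B7 -> L3 miss  d=D]
3: R B3 -> L3 miss wb->B7  d=-]
4: R B5 -> L1 miss  d=-]
5: R B3 -> L3 hit  d=-]
6: W B3 -> L3 hit  d=D]
7: R B4 -> L0 miss  d=-]
8: W B1 -> L1 miss  d=D]
9: R B2 -> L2 miss  d=-]
10: R B3 -> L3 hit  d=D]
11: W B5 -> L1 miss wb->B1  d=D]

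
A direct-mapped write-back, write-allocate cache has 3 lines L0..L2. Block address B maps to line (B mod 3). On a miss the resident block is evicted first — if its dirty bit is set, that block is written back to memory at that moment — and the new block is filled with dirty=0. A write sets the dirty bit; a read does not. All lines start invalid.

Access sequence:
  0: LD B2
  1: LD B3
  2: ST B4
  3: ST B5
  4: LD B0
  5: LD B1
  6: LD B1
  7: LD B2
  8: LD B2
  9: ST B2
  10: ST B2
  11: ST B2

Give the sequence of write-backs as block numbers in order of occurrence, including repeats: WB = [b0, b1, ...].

WB = [4, 5]

0: R B2 → L2 miss [-]
1: R B3 → L0 miss [-]
2: W B4 → L1 miss [D]
3: W B5 → L2 miss [D]
4: R B0 → L0 miss [-]
5: R B1 → L1 miss wb→B4 [-]
6: R B1 → L1 hit [-]
7: R B2 → L2 miss wb→B5 [-]
8: R B2 → L2 hit [-]
9: W B2 → L2 hit [D]
10: W B2 → L2 hit [D]
11: W B2 → L2 hit [D]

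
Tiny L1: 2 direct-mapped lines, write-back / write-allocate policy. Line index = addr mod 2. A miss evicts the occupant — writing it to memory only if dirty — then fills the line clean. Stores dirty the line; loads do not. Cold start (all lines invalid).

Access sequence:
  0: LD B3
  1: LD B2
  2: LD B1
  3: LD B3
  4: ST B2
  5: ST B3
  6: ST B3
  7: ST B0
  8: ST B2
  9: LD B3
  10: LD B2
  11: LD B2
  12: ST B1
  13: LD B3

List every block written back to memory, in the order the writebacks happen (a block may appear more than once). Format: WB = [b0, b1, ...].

0: R B3 -> L1 miss  d=-]
1: R B2 -> L0 miss  d=-]
2: R B1 -> L1 miss  d=-]
3: R B3 -> L1 miss  d=-]
4: W B2 -> L0 hit  d=D]
5: W B3 -> L1 hit  d=D]
6: W B3 -> L1 hit  d=D]
7: W B0 -> L0 miss wb->B2  d=D]
8: W B2 -> L0 miss wb->B0  d=D]
9: R B3 -> L1 hit  d=D]
10: R B2 -> L0 hit  d=D]
11: R B2 -> L0 hit  d=D]
12: W B1 -> L1 miss wb->B3  d=D]
13: R B3 -> L1 miss wb->B1  d=-]

WB = [2, 0, 3, 1]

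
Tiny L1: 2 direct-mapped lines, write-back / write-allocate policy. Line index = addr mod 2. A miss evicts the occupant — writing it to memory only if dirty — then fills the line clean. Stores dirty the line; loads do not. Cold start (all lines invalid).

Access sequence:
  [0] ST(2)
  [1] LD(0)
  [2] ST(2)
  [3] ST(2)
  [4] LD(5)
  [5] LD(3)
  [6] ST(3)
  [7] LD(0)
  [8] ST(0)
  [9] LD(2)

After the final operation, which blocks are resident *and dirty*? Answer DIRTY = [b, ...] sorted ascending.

  0 | W B2 → L0 miss [D]
  1 | R B0 → L0 miss wb→B2 [-]
  2 | W B2 → L0 miss [D]
  3 | W B2 → L0 hit [D]
  4 | R B5 → L1 miss [-]
  5 | R B3 → L1 miss [-]
  6 | W B3 → L1 hit [D]
  7 | R B0 → L0 miss wb→B2 [-]
  8 | W B0 → L0 hit [D]
  9 | R B2 → L0 miss wb→B0 [-]

DIRTY = [3]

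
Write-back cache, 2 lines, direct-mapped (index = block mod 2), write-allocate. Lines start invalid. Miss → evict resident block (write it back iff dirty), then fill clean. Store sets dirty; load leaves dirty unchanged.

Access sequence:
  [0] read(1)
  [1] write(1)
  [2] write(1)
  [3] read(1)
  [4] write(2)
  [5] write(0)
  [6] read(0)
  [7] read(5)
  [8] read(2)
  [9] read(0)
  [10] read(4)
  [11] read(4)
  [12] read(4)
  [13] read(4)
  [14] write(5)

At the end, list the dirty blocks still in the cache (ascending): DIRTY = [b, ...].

0: R B1 -> L1 miss  d=-]
1: W B1 -> L1 hit  d=D]
2: W B1 -> L1 hit  d=D]
3: R B1 -> L1 hit  d=D]
4: W B2 -> L0 miss  d=D]
5: W B0 -> L0 miss wb->B2  d=D]
6: R B0 -> L0 hit  d=D]
7: R B5 -> L1 miss wb->B1  d=-]
8: R B2 -> L0 miss wb->B0  d=-]
9: R B0 -> L0 miss  d=-]
10: R B4 -> L0 miss  d=-]
11: R B4 -> L0 hit  d=-]
12: R B4 -> L0 hit  d=-]
13: R B4 -> L0 hit  d=-]
14: W B5 -> L1 hit  d=D]

DIRTY = [5]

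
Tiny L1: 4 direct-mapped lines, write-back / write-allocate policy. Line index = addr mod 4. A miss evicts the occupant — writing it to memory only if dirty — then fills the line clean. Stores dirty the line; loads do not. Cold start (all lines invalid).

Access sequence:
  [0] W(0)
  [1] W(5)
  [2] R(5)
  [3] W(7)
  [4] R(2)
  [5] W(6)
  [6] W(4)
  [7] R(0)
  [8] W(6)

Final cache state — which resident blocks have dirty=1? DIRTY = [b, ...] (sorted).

DIRTY = [5, 6, 7]

0: W B0 → L0 miss [D]
1: W B5 → L1 miss [D]
2: R B5 → L1 hit [D]
3: W B7 → L3 miss [D]
4: R B2 → L2 miss [-]
5: W B6 → L2 miss [D]
6: W B4 → L0 miss wb→B0 [D]
7: R B0 → L0 miss wb→B4 [-]
8: W B6 → L2 hit [D]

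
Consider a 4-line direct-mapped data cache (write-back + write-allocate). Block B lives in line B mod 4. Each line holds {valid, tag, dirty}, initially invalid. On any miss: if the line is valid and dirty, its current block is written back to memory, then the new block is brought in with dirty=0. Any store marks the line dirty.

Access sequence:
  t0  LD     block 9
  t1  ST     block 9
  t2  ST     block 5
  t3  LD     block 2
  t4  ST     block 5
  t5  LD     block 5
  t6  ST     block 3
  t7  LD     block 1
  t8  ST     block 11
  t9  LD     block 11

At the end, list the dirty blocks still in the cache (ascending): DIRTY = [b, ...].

DIRTY = [11]

0: R B9 -> L1 miss  d=-]
1: W B9 -> L1 hit  d=D]
2: W B5 -> L1 miss wb->B9  d=D]
3: R B2 -> L2 miss  d=-]
4: W B5 -> L1 hit  d=D]
5: R B5 -> L1 hit  d=D]
6: W B3 -> L3 miss  d=D]
7: R B1 -> L1 miss wb->B5  d=-]
8: W B11 -> L3 miss wb->B3  d=D]
9: R B11 -> L3 hit  d=D]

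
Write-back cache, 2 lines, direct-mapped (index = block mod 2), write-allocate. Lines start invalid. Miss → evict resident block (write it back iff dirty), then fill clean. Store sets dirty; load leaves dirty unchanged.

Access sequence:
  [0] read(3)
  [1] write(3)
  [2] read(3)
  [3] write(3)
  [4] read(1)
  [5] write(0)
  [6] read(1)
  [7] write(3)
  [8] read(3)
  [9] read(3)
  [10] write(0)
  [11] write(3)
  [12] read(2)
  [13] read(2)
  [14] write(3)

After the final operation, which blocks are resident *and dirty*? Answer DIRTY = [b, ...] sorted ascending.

0: R B3 → L1 miss [-]
1: W B3 → L1 hit [D]
2: R B3 → L1 hit [D]
3: W B3 → L1 hit [D]
4: R B1 → L1 miss wb→B3 [-]
5: W B0 → L0 miss [D]
6: R B1 → L1 hit [-]
7: W B3 → L1 miss [D]
8: R B3 → L1 hit [D]
9: R B3 → L1 hit [D]
10: W B0 → L0 hit [D]
11: W B3 → L1 hit [D]
12: R B2 → L0 miss wb→B0 [-]
13: R B2 → L0 hit [-]
14: W B3 → L1 hit [D]

DIRTY = [3]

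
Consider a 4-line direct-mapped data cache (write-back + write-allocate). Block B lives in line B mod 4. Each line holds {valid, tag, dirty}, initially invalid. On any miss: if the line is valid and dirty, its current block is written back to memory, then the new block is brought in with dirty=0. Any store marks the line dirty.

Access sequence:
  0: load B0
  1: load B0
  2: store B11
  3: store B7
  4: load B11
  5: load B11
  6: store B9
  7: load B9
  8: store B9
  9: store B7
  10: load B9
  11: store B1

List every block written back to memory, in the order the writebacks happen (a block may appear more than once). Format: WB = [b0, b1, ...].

WB = [11, 7, 9]

  0 | R B0 → L0 miss [-]
  1 | R B0 → L0 hit [-]
  2 | W B11 → L3 miss [D]
  3 | W B7 → L3 miss wb→B11 [D]
  4 | R B11 → L3 miss wb→B7 [-]
  5 | R B11 → L3 hit [-]
  6 | W B9 → L1 miss [D]
  7 | R B9 → L1 hit [D]
  8 | W B9 → L1 hit [D]
  9 | W B7 → L3 miss [D]
  10 | R B9 → L1 hit [D]
  11 | W B1 → L1 miss wb→B9 [D]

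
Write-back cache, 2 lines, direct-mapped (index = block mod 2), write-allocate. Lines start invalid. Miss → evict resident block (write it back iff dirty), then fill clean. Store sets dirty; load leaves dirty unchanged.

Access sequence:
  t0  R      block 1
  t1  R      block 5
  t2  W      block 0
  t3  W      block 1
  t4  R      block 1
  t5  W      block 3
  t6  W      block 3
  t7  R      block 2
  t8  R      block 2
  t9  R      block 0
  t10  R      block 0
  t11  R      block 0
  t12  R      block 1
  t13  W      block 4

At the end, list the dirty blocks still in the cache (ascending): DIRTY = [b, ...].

DIRTY = [4]

  0 | R B1 → L1 miss [-]
  1 | R B5 → L1 miss [-]
  2 | W B0 → L0 miss [D]
  3 | W B1 → L1 miss [D]
  4 | R B1 → L1 hit [D]
  5 | W B3 → L1 miss wb→B1 [D]
  6 | W B3 → L1 hit [D]
  7 | R B2 → L0 miss wb→B0 [-]
  8 | R B2 → L0 hit [-]
  9 | R B0 → L0 miss [-]
  10 | R B0 → L0 hit [-]
  11 | R B0 → L0 hit [-]
  12 | R B1 → L1 miss wb→B3 [-]
  13 | W B4 → L0 miss [D]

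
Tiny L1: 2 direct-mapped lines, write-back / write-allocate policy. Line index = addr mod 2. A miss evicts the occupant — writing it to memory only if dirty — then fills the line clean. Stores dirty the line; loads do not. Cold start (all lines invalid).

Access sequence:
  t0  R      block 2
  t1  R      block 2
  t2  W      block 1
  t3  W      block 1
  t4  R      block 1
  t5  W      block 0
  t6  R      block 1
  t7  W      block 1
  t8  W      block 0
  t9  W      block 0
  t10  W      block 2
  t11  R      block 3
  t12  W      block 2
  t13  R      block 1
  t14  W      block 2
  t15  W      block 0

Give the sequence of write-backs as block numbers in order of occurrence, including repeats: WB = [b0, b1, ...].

0: R B2 -> L0 miss  d=-]
1: R B2 -> L0 hit  d=-]
2: W B1 -> L1 miss  d=D]
3: W B1 -> L1 hit  d=D]
4: R B1 -> L1 hit  d=D]
5: W B0 -> L0 miss  d=D]
6: R B1 -> L1 hit  d=D]
7: W B1 -> L1 hit  d=D]
8: W B0 -> L0 hit  d=D]
9: W B0 -> L0 hit  d=D]
10: W B2 -> L0 miss wb->B0  d=D]
11: R B3 -> L1 miss wb->B1  d=-]
12: W B2 -> L0 hit  d=D]
13: R B1 -> L1 miss  d=-]
14: W B2 -> L0 hit  d=D]
15: W B0 -> L0 miss wb->B2  d=D]

WB = [0, 1, 2]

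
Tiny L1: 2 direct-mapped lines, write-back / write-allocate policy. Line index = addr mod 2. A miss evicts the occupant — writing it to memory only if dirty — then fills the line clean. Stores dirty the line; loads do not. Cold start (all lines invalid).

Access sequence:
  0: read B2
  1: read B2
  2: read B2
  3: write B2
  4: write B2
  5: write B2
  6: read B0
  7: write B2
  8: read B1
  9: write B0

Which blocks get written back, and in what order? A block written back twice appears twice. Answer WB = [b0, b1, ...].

  0 | R B2 → L0 miss [-]
  1 | R B2 → L0 hit [-]
  2 | R B2 → L0 hit [-]
  3 | W B2 → L0 hit [D]
  4 | W B2 → L0 hit [D]
  5 | W B2 → L0 hit [D]
  6 | R B0 → L0 miss wb→B2 [-]
  7 | W B2 → L0 miss [D]
  8 | R B1 → L1 miss [-]
  9 | W B0 → L0 miss wb→B2 [D]

WB = [2, 2]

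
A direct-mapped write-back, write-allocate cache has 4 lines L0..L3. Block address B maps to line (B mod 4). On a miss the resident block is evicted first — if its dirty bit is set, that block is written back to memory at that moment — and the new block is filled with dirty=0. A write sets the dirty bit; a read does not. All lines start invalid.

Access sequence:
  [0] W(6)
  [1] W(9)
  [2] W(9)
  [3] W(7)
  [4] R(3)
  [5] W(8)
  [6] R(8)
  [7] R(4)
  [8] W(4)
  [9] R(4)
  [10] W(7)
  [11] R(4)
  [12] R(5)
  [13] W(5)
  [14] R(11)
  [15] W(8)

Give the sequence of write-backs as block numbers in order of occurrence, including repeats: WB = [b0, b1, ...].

WB = [7, 8, 9, 7, 4]

0: W B6 -> L2 miss  d=D]
1: W B9 -> L1 miss  d=D]
2: W B9 -> L1 hit  d=D]
3: W B7 -> L3 miss  d=D]
4: R B3 -> L3 miss wb->B7  d=-]
5: W B8 -> L0 miss  d=D]
6: R B8 -> L0 hit  d=D]
7: R B4 -> L0 miss wb->B8  d=-]
8: W B4 -> L0 hit  d=D]
9: R B4 -> L0 hit  d=D]
10: W B7 -> L3 miss  d=D]
11: R B4 -> L0 hit  d=D]
12: R B5 -> L1 miss wb->B9  d=-]
13: W B5 -> L1 hit  d=D]
14: R B11 -> L3 miss wb->B7  d=-]
15: W B8 -> L0 miss wb->B4  d=D]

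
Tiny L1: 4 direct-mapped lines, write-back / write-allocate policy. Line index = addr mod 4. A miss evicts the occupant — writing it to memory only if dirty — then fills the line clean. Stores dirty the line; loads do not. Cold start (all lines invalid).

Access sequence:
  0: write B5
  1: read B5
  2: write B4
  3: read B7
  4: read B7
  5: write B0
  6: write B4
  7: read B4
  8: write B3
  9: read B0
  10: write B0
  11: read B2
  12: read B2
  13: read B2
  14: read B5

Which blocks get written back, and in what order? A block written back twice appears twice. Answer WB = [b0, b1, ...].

WB = [4, 0, 4]

  0 | W B5 → L1 miss [D]
  1 | R B5 → L1 hit [D]
  2 | W B4 → L0 miss [D]
  3 | R B7 → L3 miss [-]
  4 | R B7 → L3 hit [-]
  5 | W B0 → L0 miss wb→B4 [D]
  6 | W B4 → L0 miss wb→B0 [D]
  7 | R B4 → L0 hit [D]
  8 | W B3 → L3 miss [D]
  9 | R B0 → L0 miss wb→B4 [-]
  10 | W B0 → L0 hit [D]
  11 | R B2 → L2 miss [-]
  12 | R B2 → L2 hit [-]
  13 | R B2 → L2 hit [-]
  14 | R B5 → L1 hit [D]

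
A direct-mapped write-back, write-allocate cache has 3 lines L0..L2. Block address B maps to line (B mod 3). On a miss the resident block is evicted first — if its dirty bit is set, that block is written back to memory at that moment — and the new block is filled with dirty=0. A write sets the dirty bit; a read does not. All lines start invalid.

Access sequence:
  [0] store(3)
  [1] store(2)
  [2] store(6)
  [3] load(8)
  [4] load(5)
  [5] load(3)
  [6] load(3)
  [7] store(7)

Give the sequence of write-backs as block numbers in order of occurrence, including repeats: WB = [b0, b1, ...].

WB = [3, 2, 6]

0: W B3 -> L0 miss  d=D]
1: W B2 -> L2 miss  d=D]
2: W B6 -> L0 miss wb->B3  d=D]
3: R B8 -> L2 miss wb->B2  d=-]
4: R B5 -> L2 miss  d=-]
5: R B3 -> L0 miss wb->B6  d=-]
6: R B3 -> L0 hit  d=-]
7: W B7 -> L1 miss  d=D]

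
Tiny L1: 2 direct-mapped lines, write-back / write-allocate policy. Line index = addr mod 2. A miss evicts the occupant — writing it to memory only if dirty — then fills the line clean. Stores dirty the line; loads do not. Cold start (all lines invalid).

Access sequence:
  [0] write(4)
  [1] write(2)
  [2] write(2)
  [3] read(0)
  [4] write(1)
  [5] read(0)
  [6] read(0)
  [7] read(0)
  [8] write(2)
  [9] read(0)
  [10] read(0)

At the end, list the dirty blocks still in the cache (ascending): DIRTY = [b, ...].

DIRTY = [1]

  0 | W B4 → L0 miss [D]
  1 | W B2 → L0 miss wb→B4 [D]
  2 | W B2 → L0 hit [D]
  3 | R B0 → L0 miss wb→B2 [-]
  4 | W B1 → L1 miss [D]
  5 | R B0 → L0 hit [-]
  6 | R B0 → L0 hit [-]
  7 | R B0 → L0 hit [-]
  8 | W B2 → L0 miss [D]
  9 | R B0 → L0 miss wb→B2 [-]
  10 | R B0 → L0 hit [-]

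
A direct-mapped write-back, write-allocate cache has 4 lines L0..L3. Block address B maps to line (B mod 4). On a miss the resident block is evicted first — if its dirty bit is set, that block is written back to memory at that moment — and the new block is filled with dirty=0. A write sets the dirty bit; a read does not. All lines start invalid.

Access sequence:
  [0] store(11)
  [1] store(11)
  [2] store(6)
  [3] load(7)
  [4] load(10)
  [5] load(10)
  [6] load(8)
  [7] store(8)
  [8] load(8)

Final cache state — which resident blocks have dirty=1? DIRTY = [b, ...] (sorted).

0: W B11 -> L3 miss  d=D]
1: W B11 -> L3 hit  d=D]
2: W B6 -> L2 miss  d=D]
3: R B7 -> L3 miss wb->B11  d=-]
4: R B10 -> L2 miss wb->B6  d=-]
5: R B10 -> L2 hit  d=-]
6: R B8 -> L0 miss  d=-]
7: W B8 -> L0 hit  d=D]
8: R B8 -> L0 hit  d=D]

DIRTY = [8]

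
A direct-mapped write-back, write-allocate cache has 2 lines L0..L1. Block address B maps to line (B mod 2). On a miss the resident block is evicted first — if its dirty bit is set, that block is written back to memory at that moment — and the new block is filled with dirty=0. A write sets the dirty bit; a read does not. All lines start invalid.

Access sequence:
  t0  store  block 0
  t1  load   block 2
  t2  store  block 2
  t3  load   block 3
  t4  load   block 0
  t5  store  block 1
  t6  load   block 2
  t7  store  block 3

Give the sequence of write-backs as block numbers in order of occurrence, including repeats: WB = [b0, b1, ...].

  0 | W B0 → L0 miss [D]
  1 | R B2 → L0 miss wb→B0 [-]
  2 | W B2 → L0 hit [D]
  3 | R B3 → L1 miss [-]
  4 | R B0 → L0 miss wb→B2 [-]
  5 | W B1 → L1 miss [D]
  6 | R B2 → L0 miss [-]
  7 | W B3 → L1 miss wb→B1 [D]

WB = [0, 2, 1]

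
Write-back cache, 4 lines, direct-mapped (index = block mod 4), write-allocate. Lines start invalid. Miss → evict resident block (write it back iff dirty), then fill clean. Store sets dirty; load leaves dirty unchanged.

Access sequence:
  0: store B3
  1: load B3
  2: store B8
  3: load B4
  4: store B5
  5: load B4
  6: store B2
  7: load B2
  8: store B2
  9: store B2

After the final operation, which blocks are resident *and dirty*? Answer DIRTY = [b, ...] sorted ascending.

  0 | W B3 → L3 miss [D]
  1 | R B3 → L3 hit [D]
  2 | W B8 → L0 miss [D]
  3 | R B4 → L0 miss wb→B8 [-]
  4 | W B5 → L1 miss [D]
  5 | R B4 → L0 hit [-]
  6 | W B2 → L2 miss [D]
  7 | R B2 → L2 hit [D]
  8 | W B2 → L2 hit [D]
  9 | W B2 → L2 hit [D]

DIRTY = [2, 3, 5]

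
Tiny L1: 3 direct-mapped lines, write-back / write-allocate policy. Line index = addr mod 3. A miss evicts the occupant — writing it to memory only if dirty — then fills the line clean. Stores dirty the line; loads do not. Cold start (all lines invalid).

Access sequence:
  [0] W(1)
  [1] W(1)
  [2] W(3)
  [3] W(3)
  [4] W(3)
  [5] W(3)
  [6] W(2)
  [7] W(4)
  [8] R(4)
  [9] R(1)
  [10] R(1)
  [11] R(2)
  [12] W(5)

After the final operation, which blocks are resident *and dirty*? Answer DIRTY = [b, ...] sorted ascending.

DIRTY = [3, 5]

0: W B1 → L1 miss [D]
1: W B1 → L1 hit [D]
2: W B3 → L0 miss [D]
3: W B3 → L0 hit [D]
4: W B3 → L0 hit [D]
5: W B3 → L0 hit [D]
6: W B2 → L2 miss [D]
7: W B4 → L1 miss wb→B1 [D]
8: R B4 → L1 hit [D]
9: R B1 → L1 miss wb→B4 [-]
10: R B1 → L1 hit [-]
11: R B2 → L2 hit [D]
12: W B5 → L2 miss wb→B2 [D]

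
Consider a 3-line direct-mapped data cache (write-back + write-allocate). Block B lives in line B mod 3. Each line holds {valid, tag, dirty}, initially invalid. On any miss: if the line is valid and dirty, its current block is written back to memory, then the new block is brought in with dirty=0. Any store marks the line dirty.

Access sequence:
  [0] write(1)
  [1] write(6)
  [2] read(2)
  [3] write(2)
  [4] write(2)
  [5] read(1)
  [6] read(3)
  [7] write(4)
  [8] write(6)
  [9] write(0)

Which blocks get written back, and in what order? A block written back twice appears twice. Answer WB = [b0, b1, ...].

WB = [6, 1, 6]

0: W B1 → L1 miss [D]
1: W B6 → L0 miss [D]
2: R B2 → L2 miss [-]
3: W B2 → L2 hit [D]
4: W B2 → L2 hit [D]
5: R B1 → L1 hit [D]
6: R B3 → L0 miss wb→B6 [-]
7: W B4 → L1 miss wb→B1 [D]
8: W B6 → L0 miss [D]
9: W B0 → L0 miss wb→B6 [D]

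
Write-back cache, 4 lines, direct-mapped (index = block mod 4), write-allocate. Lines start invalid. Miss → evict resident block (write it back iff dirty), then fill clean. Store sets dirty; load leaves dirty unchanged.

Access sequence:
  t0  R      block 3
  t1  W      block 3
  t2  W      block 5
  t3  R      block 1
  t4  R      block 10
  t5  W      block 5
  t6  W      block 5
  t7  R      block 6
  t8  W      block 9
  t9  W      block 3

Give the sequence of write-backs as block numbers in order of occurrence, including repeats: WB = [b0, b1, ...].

WB = [5, 5]

0: R B3 -> L3 miss  d=-]
1: W B3 -> L3 hit  d=D]
2: W B5 -> L1 miss  d=D]
3: R B1 -> L1 miss wb->B5  d=-]
4: R B10 -> L2 miss  d=-]
5: W B5 -> L1 miss  d=D]
6: W B5 -> L1 hit  d=D]
7: R B6 -> L2 miss  d=-]
8: W B9 -> L1 miss wb->B5  d=D]
9: W B3 -> L3 hit  d=D]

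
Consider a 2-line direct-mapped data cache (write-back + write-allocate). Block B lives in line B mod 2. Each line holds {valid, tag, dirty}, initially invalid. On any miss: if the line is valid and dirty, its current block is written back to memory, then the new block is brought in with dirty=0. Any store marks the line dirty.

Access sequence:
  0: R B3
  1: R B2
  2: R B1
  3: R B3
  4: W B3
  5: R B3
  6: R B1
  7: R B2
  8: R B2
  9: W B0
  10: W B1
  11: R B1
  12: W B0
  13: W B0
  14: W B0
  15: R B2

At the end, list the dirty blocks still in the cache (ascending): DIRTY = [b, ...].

  0 | R B3 → L1 miss [-]
  1 | R B2 → L0 miss [-]
  2 | R B1 → L1 miss [-]
  3 | R B3 → L1 miss [-]
  4 | W B3 → L1 hit [D]
  5 | R B3 → L1 hit [D]
  6 | R B1 → L1 miss wb→B3 [-]
  7 | R B2 → L0 hit [-]
  8 | R B2 → L0 hit [-]
  9 | W B0 → L0 miss [D]
  10 | W B1 → L1 hit [D]
  11 | R B1 → L1 hit [D]
  12 | W B0 → L0 hit [D]
  13 | W B0 → L0 hit [D]
  14 | W B0 → L0 hit [D]
  15 | R B2 → L0 miss wb→B0 [-]

DIRTY = [1]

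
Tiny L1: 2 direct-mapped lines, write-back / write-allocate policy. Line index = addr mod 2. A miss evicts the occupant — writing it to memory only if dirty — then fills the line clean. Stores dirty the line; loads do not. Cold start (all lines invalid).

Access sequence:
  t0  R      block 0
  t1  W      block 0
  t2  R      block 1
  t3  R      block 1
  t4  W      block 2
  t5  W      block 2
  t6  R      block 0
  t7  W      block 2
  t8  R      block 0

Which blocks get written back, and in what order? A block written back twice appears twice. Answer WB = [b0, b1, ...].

0: R B0 -> L0 miss  d=-]
1: W B0 -> L0 hit  d=D]
2: R B1 -> L1 miss  d=-]
3: R B1 -> L1 hit  d=-]
4: W B2 -> L0 miss wb->B0  d=D]
5: W B2 -> L0 hit  d=D]
6: R B0 -> L0 miss wb->B2  d=-]
7: W B2 -> L0 miss  d=D]
8: R B0 -> L0 miss wb->B2  d=-]

WB = [0, 2, 2]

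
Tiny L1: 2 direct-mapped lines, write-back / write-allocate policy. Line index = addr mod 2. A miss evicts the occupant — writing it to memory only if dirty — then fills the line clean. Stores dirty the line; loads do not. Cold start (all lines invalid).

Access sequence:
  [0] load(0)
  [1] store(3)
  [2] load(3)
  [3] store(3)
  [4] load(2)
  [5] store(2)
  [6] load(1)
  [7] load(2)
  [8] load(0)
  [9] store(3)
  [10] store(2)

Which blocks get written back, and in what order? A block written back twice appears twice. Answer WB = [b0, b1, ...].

0: R B0 -> L0 miss  d=-]
1: W B3 -> L1 miss  d=D]
2: R B3 -> L1 hit  d=D]
3: W B3 -> L1 hit  d=D]
4: R B2 -> L0 miss  d=-]
5: W B2 -> L0 hit  d=D]
6: R B1 -> L1 miss wb->B3  d=-]
7: R B2 -> L0 hit  d=D]
8: R B0 -> L0 miss wb->B2  d=-]
9: W B3 -> L1 miss  d=D]
10: W B2 -> L0 miss  d=D]

WB = [3, 2]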